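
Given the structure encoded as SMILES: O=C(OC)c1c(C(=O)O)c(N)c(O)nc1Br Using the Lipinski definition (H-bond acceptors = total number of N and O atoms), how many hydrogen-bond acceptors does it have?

7

N atoms: 2; O atoms: 5.
Lipinski HBA = 2 + 5 = 7.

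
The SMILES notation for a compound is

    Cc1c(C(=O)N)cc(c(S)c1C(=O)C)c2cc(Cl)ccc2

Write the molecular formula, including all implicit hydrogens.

Walk through each heavy atom and fill implicit hydrogens from standard valence (C 4, N 3, O 2, S 2, halogen 1); for lowercase aromatic atoms, an aromatic c carries 1 H when it has two neighbours and 0 H with three, and aromatic n carries 0 H:
  atom 1: C, bond orders sum to 1 (valence 4) → 3 H
  atom 2: aromatic c, 3 neighbours → 0 H
  atom 3: aromatic c, 3 neighbours → 0 H
  atom 4: C, bond orders sum to 4 (valence 4) → 0 H
  atom 5: O, bond orders sum to 2 (valence 2) → 0 H
  atom 6: N, bond orders sum to 1 (valence 3) → 2 H
  atom 7: aromatic c, 2 neighbours → 1 H
  atom 8: aromatic c, 3 neighbours → 0 H
  atom 9: aromatic c, 3 neighbours → 0 H
  atom 10: S, bond orders sum to 1 (valence 2) → 1 H
  atom 11: aromatic c, 3 neighbours → 0 H
  atom 12: C, bond orders sum to 4 (valence 4) → 0 H
  atom 13: O, bond orders sum to 2 (valence 2) → 0 H
  atom 14: C, bond orders sum to 1 (valence 4) → 3 H
  atom 15: aromatic c, 3 neighbours → 0 H
  atom 16: aromatic c, 2 neighbours → 1 H
  atom 17: aromatic c, 3 neighbours → 0 H
  atom 18: Cl (halogen, monovalent) → 0 H
  atom 19: aromatic c, 2 neighbours → 1 H
  atom 20: aromatic c, 2 neighbours → 1 H
  atom 21: aromatic c, 2 neighbours → 1 H
Totals → C:16, H:14, Cl:1, N:1, O:2, S:1.

C16H14ClNO2S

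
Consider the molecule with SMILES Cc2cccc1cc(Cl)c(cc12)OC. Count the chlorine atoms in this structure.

1

Scan the SMILES for Cl atoms (remember two-letter symbols like Cl and Br are single atoms).
Chlorine count: 1.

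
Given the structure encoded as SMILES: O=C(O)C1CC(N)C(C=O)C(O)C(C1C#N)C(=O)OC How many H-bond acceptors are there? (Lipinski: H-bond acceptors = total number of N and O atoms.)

N atoms: 2; O atoms: 6.
Lipinski HBA = 2 + 6 = 8.

8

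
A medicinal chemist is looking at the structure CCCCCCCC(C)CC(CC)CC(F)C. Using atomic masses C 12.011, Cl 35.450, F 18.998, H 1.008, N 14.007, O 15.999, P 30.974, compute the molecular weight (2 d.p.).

First, the molecular formula is C16H33F (counting implicit H from valence).
  C: 16 × 12.011 = 192.176
  F: 1 × 18.998 = 18.998
  H: 33 × 1.008 = 33.264
Sum: 16×12.011 + 1×18.998 + 33×1.008 = 244.438 → 244.44 g/mol.

244.44 g/mol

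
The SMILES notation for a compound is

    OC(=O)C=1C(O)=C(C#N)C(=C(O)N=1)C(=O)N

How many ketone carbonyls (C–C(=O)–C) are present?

Scan the SMILES for the ketone motif — none present.
Groups that are present: 1 amide, 1 carboxylic acid, 2 hydroxyl, 1 nitrile.

0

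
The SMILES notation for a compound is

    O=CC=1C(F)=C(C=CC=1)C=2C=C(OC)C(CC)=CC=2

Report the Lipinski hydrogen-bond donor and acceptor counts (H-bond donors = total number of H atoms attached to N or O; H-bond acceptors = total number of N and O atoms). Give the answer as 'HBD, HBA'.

0, 2

Donors: find every N or O and count the H atoms it carries.
  atom 1 (O): bond orders sum to 2 → 0 H
  atom 13 (O): bond orders sum to 2 → 0 H
Lipinski HBD = 0.
Acceptors: N atoms = 0, O atoms = 2 → HBA = 2.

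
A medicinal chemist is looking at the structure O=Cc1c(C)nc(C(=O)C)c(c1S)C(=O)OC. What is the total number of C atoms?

11

Count every carbon token in the SMILES (each C, including those in ring-closure positions and inside branches).
Carbon count: 11.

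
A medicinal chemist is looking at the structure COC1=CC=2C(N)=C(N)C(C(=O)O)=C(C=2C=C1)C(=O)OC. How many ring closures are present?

2

In SMILES, each pair of matching ring-closure digits denotes one ring-closing bond; the number of such bonds equals the number of independent rings.
Ring-closure bonds here: 2.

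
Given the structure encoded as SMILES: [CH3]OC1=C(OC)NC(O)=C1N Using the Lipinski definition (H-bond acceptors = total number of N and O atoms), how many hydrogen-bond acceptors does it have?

5

N atoms: 2; O atoms: 3.
Lipinski HBA = 2 + 3 = 5.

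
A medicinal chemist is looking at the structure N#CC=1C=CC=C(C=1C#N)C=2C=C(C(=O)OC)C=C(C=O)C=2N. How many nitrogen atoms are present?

Scan the SMILES for N atoms (remember two-letter symbols like Cl and Br are single atoms).
Nitrogen count: 3.

3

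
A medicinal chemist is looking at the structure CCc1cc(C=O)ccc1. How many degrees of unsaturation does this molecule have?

5

Molecular formula: C9H10O.
DoU = (2C + 2 + N − H − X) / 2, where X is the halogen count and O/S are ignored.
    = (2·9 + 2 + 0 − 10 − 0) / 2 = 10 / 2 = 5.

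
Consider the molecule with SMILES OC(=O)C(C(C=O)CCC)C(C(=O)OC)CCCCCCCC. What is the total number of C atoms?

Count every carbon token in the SMILES (each C, including those in ring-closure positions and inside branches).
Carbon count: 18.

18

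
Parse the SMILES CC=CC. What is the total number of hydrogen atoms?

8

Walk through each heavy atom and fill implicit hydrogens from standard valence (C 4, N 3, O 2, S 2, halogen 1):
  atom 1: C, bond orders sum to 1 (valence 4) → 3 H
  atom 2: C, bond orders sum to 3 (valence 4) → 1 H
  atom 3: C, bond orders sum to 3 (valence 4) → 1 H
  atom 4: C, bond orders sum to 1 (valence 4) → 3 H
Total hydrogens: 8.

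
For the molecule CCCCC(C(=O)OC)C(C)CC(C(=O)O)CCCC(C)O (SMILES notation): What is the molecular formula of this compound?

Walk through each heavy atom and fill implicit hydrogens from standard valence (C 4, N 3, O 2, S 2, halogen 1):
  atom 1: C, bond orders sum to 1 (valence 4) → 3 H
  atom 2: C, bond orders sum to 2 (valence 4) → 2 H
  atom 3: C, bond orders sum to 2 (valence 4) → 2 H
  atom 4: C, bond orders sum to 2 (valence 4) → 2 H
  atom 5: C, bond orders sum to 3 (valence 4) → 1 H
  atom 6: C, bond orders sum to 4 (valence 4) → 0 H
  atom 7: O, bond orders sum to 2 (valence 2) → 0 H
  atom 8: O, bond orders sum to 2 (valence 2) → 0 H
  atom 9: C, bond orders sum to 1 (valence 4) → 3 H
  atom 10: C, bond orders sum to 3 (valence 4) → 1 H
  atom 11: C, bond orders sum to 1 (valence 4) → 3 H
  atom 12: C, bond orders sum to 2 (valence 4) → 2 H
  atom 13: C, bond orders sum to 3 (valence 4) → 1 H
  atom 14: C, bond orders sum to 4 (valence 4) → 0 H
  atom 15: O, bond orders sum to 2 (valence 2) → 0 H
  atom 16: O, bond orders sum to 1 (valence 2) → 1 H
  atom 17: C, bond orders sum to 2 (valence 4) → 2 H
  atom 18: C, bond orders sum to 2 (valence 4) → 2 H
  atom 19: C, bond orders sum to 2 (valence 4) → 2 H
  atom 20: C, bond orders sum to 3 (valence 4) → 1 H
  atom 21: C, bond orders sum to 1 (valence 4) → 3 H
  atom 22: O, bond orders sum to 1 (valence 2) → 1 H
Totals → C:17, H:32, O:5.
In Hill order: C17H32O5.

C17H32O5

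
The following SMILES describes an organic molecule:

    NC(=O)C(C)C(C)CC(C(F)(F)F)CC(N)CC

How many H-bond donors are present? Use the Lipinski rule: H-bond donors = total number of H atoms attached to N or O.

Donors: find every N or O and count the H atoms it carries.
  atom 1 (N): bond orders sum to 1 → 2 H
  atom 3 (O): bond orders sum to 2 → 0 H
  atom 16 (N): bond orders sum to 1 → 2 H
Lipinski HBD = 4.

4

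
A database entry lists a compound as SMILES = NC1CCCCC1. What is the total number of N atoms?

Scan the SMILES for N atoms (remember two-letter symbols like Cl and Br are single atoms).
Nitrogen count: 1.

1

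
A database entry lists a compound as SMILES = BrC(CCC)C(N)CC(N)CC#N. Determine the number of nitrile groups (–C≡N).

1

The nitrile motif appears at heavy-atom position 12 in the SMILES.
Other groups present: 2 primary amine.
Nitrile count: 1.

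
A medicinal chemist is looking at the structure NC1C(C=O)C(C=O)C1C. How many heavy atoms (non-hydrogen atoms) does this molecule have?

10

Every atom symbol written in the SMILES (organic subset) is one heavy atom; implicit H are not written.
Heavy atoms by element → C:7, N:1, O:2.
Total: 10.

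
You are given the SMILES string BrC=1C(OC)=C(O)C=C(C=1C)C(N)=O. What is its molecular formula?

C9H10BrNO3

Walk through each heavy atom and fill implicit hydrogens from standard valence (C 4, N 3, O 2, S 2, halogen 1):
  atom 1: Br (halogen, monovalent) → 0 H
  atom 2: C, bond orders sum to 4 (valence 4) → 0 H
  atom 3: C, bond orders sum to 4 (valence 4) → 0 H
  atom 4: O, bond orders sum to 2 (valence 2) → 0 H
  atom 5: C, bond orders sum to 1 (valence 4) → 3 H
  atom 6: C, bond orders sum to 4 (valence 4) → 0 H
  atom 7: O, bond orders sum to 1 (valence 2) → 1 H
  atom 8: C, bond orders sum to 3 (valence 4) → 1 H
  atom 9: C, bond orders sum to 4 (valence 4) → 0 H
  atom 10: C, bond orders sum to 4 (valence 4) → 0 H
  atom 11: C, bond orders sum to 1 (valence 4) → 3 H
  atom 12: C, bond orders sum to 4 (valence 4) → 0 H
  atom 13: N, bond orders sum to 1 (valence 3) → 2 H
  atom 14: O, bond orders sum to 2 (valence 2) → 0 H
Totals → C:9, H:10, Br:1, N:1, O:3.
In Hill order: C9H10BrNO3.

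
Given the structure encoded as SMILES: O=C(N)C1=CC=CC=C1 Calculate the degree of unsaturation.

5

Molecular formula: C7H7NO.
DoU = (2C + 2 + N − H − X) / 2, where X is the halogen count and O/S are ignored.
    = (2·7 + 2 + 1 − 7 − 0) / 2 = 10 / 2 = 5.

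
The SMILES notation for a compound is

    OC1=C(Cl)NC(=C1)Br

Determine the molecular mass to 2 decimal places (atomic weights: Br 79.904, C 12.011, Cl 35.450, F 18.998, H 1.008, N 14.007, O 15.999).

First, the molecular formula is C4H3BrClNO (counting implicit H from valence).
  Br: 1 × 79.904 = 79.904
  C: 4 × 12.011 = 48.044
  Cl: 1 × 35.450 = 35.450
  H: 3 × 1.008 = 3.024
  N: 1 × 14.007 = 14.007
  O: 1 × 15.999 = 15.999
Sum: 1×79.904 + 4×12.011 + 1×35.450 + 3×1.008 + 1×14.007 + 1×15.999 = 196.428 → 196.43 g/mol.

196.43 g/mol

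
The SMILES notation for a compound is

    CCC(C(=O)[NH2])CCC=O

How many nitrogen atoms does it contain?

Scan the SMILES for N atoms (remember two-letter symbols like Cl and Br are single atoms).
Nitrogen count: 1.

1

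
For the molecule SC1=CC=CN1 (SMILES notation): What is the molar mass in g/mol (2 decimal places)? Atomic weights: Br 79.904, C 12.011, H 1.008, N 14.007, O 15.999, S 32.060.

99.15 g/mol

First, the molecular formula is C4H5NS (counting implicit H from valence).
  C: 4 × 12.011 = 48.044
  H: 5 × 1.008 = 5.040
  N: 1 × 14.007 = 14.007
  S: 1 × 32.060 = 32.060
Sum: 4×12.011 + 5×1.008 + 1×14.007 + 1×32.060 = 99.151 → 99.15 g/mol.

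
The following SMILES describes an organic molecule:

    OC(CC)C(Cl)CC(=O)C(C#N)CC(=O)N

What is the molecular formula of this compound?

C10H15ClN2O3

Walk through each heavy atom and fill implicit hydrogens from standard valence (C 4, N 3, O 2, S 2, halogen 1):
  atom 1: O, bond orders sum to 1 (valence 2) → 1 H
  atom 2: C, bond orders sum to 3 (valence 4) → 1 H
  atom 3: C, bond orders sum to 2 (valence 4) → 2 H
  atom 4: C, bond orders sum to 1 (valence 4) → 3 H
  atom 5: C, bond orders sum to 3 (valence 4) → 1 H
  atom 6: Cl (halogen, monovalent) → 0 H
  atom 7: C, bond orders sum to 2 (valence 4) → 2 H
  atom 8: C, bond orders sum to 4 (valence 4) → 0 H
  atom 9: O, bond orders sum to 2 (valence 2) → 0 H
  atom 10: C, bond orders sum to 3 (valence 4) → 1 H
  atom 11: C, bond orders sum to 4 (valence 4) → 0 H
  atom 12: N, bond orders sum to 3 (valence 3) → 0 H
  atom 13: C, bond orders sum to 2 (valence 4) → 2 H
  atom 14: C, bond orders sum to 4 (valence 4) → 0 H
  atom 15: O, bond orders sum to 2 (valence 2) → 0 H
  atom 16: N, bond orders sum to 1 (valence 3) → 2 H
Totals → C:10, H:15, Cl:1, N:2, O:3.
In Hill order: C10H15ClN2O3.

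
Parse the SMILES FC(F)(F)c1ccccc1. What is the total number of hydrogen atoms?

Walk through each heavy atom and fill implicit hydrogens from standard valence (C 4, N 3, O 2, S 2, halogen 1); for lowercase aromatic atoms, an aromatic c carries 1 H when it has two neighbours and 0 H with three, and aromatic n carries 0 H:
  atom 1: F (halogen, monovalent) → 0 H
  atom 2: C, bond orders sum to 4 (valence 4) → 0 H
  atom 3: F (halogen, monovalent) → 0 H
  atom 4: F (halogen, monovalent) → 0 H
  atom 5: aromatic c, 3 neighbours → 0 H
  atom 6: aromatic c, 2 neighbours → 1 H
  atom 7: aromatic c, 2 neighbours → 1 H
  atom 8: aromatic c, 2 neighbours → 1 H
  atom 9: aromatic c, 2 neighbours → 1 H
  atom 10: aromatic c, 2 neighbours → 1 H
Total hydrogens: 5.

5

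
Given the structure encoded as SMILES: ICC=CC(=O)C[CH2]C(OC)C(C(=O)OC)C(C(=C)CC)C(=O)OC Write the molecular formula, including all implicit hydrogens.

C18H27IO6

Walk through each heavy atom and fill implicit hydrogens from standard valence (C 4, N 3, O 2, S 2, halogen 1):
  atom 1: I (halogen, monovalent) → 0 H
  atom 2: C, bond orders sum to 2 (valence 4) → 2 H
  atom 3: C, bond orders sum to 3 (valence 4) → 1 H
  atom 4: C, bond orders sum to 3 (valence 4) → 1 H
  atom 5: C, bond orders sum to 4 (valence 4) → 0 H
  atom 6: O, bond orders sum to 2 (valence 2) → 0 H
  atom 7: C, bond orders sum to 2 (valence 4) → 2 H
  atom 8: C with explicit H count 2
  atom 9: C, bond orders sum to 3 (valence 4) → 1 H
  atom 10: O, bond orders sum to 2 (valence 2) → 0 H
  atom 11: C, bond orders sum to 1 (valence 4) → 3 H
  atom 12: C, bond orders sum to 3 (valence 4) → 1 H
  atom 13: C, bond orders sum to 4 (valence 4) → 0 H
  atom 14: O, bond orders sum to 2 (valence 2) → 0 H
  atom 15: O, bond orders sum to 2 (valence 2) → 0 H
  atom 16: C, bond orders sum to 1 (valence 4) → 3 H
  atom 17: C, bond orders sum to 3 (valence 4) → 1 H
  atom 18: C, bond orders sum to 4 (valence 4) → 0 H
  atom 19: C, bond orders sum to 2 (valence 4) → 2 H
  atom 20: C, bond orders sum to 2 (valence 4) → 2 H
  atom 21: C, bond orders sum to 1 (valence 4) → 3 H
  atom 22: C, bond orders sum to 4 (valence 4) → 0 H
  atom 23: O, bond orders sum to 2 (valence 2) → 0 H
  atom 24: O, bond orders sum to 2 (valence 2) → 0 H
  atom 25: C, bond orders sum to 1 (valence 4) → 3 H
Totals → C:18, H:27, I:1, O:6.
In Hill order: C18H27IO6.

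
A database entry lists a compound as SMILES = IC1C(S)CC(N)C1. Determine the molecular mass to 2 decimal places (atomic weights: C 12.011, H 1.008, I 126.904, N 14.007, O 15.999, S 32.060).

243.11 g/mol

First, the molecular formula is C5H10INS (counting implicit H from valence).
  C: 5 × 12.011 = 60.055
  H: 10 × 1.008 = 10.080
  I: 1 × 126.904 = 126.904
  N: 1 × 14.007 = 14.007
  S: 1 × 32.060 = 32.060
Sum: 5×12.011 + 10×1.008 + 1×126.904 + 1×14.007 + 1×32.060 = 243.106 → 243.11 g/mol.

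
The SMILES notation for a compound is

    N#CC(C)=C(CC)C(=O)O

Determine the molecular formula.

Walk through each heavy atom and fill implicit hydrogens from standard valence (C 4, N 3, O 2, S 2, halogen 1):
  atom 1: N, bond orders sum to 3 (valence 3) → 0 H
  atom 2: C, bond orders sum to 4 (valence 4) → 0 H
  atom 3: C, bond orders sum to 4 (valence 4) → 0 H
  atom 4: C, bond orders sum to 1 (valence 4) → 3 H
  atom 5: C, bond orders sum to 4 (valence 4) → 0 H
  atom 6: C, bond orders sum to 2 (valence 4) → 2 H
  atom 7: C, bond orders sum to 1 (valence 4) → 3 H
  atom 8: C, bond orders sum to 4 (valence 4) → 0 H
  atom 9: O, bond orders sum to 2 (valence 2) → 0 H
  atom 10: O, bond orders sum to 1 (valence 2) → 1 H
Totals → C:7, H:9, N:1, O:2.

C7H9NO2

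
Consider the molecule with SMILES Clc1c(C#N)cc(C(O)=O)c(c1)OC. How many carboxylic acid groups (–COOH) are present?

1

The carboxylic acid motif appears at heavy-atom position 8 in the SMILES.
Other groups present: 1 ether, 1 nitrile.
Carboxylic acid count: 1.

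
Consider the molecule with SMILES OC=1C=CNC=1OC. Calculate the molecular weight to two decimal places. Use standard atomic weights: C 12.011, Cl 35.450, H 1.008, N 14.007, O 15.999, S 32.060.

First, the molecular formula is C5H7NO2 (counting implicit H from valence).
  C: 5 × 12.011 = 60.055
  H: 7 × 1.008 = 7.056
  N: 1 × 14.007 = 14.007
  O: 2 × 15.999 = 31.998
Sum: 5×12.011 + 7×1.008 + 1×14.007 + 2×15.999 = 113.116 → 113.12 g/mol.

113.12 g/mol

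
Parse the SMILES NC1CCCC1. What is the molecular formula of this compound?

C5H11N

Walk through each heavy atom and fill implicit hydrogens from standard valence (C 4, N 3, O 2, S 2, halogen 1):
  atom 1: N, bond orders sum to 1 (valence 3) → 2 H
  atom 2: C, bond orders sum to 3 (valence 4) → 1 H
  atom 3: C, bond orders sum to 2 (valence 4) → 2 H
  atom 4: C, bond orders sum to 2 (valence 4) → 2 H
  atom 5: C, bond orders sum to 2 (valence 4) → 2 H
  atom 6: C, bond orders sum to 2 (valence 4) → 2 H
Totals → C:5, H:11, N:1.
In Hill order: C5H11N.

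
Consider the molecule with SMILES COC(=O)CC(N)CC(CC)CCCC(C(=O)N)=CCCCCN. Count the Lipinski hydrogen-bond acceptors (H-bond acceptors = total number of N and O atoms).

6

N atoms: 3; O atoms: 3.
Lipinski HBA = 3 + 3 = 6.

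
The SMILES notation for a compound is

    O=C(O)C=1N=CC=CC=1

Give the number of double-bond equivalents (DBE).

Degree of unsaturation = (number of rings) + (number of π bonds).
Ring closures in the SMILES: 1.
π bonds: 4 double bonds (each 1 DoU) → 4 DoU from unsaturation.
Total DoU = 1 + 4 = 5.

5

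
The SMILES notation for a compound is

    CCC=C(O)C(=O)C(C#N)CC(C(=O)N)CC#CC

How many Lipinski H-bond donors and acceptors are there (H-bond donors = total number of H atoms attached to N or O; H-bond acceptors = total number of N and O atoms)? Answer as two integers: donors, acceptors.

Donors: find every N or O and count the H atoms it carries.
  atom 5 (O): bond orders sum to 1 → 1 H
  atom 7 (O): bond orders sum to 2 → 0 H
  atom 10 (N): bond orders sum to 3 → 0 H
  atom 14 (O): bond orders sum to 2 → 0 H
  atom 15 (N): bond orders sum to 1 → 2 H
Lipinski HBD = 3.
Acceptors: N atoms = 2, O atoms = 3 → HBA = 5.

3, 5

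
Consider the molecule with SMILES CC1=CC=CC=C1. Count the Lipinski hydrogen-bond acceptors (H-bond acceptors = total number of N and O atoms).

N atoms: 0; O atoms: 0.
Lipinski HBA = 0 + 0 = 0.

0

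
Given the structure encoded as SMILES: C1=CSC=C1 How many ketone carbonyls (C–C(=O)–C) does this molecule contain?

0

Scan the SMILES for the ketone motif — none present.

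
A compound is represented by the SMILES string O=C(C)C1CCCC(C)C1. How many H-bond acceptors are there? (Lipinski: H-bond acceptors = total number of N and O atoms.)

1

N atoms: 0; O atoms: 1.
Lipinski HBA = 0 + 1 = 1.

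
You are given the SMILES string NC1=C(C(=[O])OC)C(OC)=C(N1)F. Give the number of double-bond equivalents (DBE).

Molecular formula: C7H9FN2O3.
DoU = (2C + 2 + N − H − X) / 2, where X is the halogen count and O/S are ignored.
    = (2·7 + 2 + 2 − 9 − 1) / 2 = 8 / 2 = 4.

4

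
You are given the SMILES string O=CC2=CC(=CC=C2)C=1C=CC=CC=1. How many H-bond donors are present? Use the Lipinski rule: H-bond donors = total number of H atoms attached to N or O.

Donors: find every N or O and count the H atoms it carries.
  atom 1 (O): bond orders sum to 2 → 0 H
Lipinski HBD = 0.

0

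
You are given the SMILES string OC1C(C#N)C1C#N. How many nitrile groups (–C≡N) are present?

The nitrile motif appears at heavy-atom positions 4, 7 in the SMILES.
Other groups present: 1 hydroxyl.
Nitrile count: 2.

2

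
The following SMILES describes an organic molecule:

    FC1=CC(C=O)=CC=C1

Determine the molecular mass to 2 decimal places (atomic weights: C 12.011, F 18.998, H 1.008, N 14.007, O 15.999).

First, the molecular formula is C7H5FO (counting implicit H from valence).
  C: 7 × 12.011 = 84.077
  F: 1 × 18.998 = 18.998
  H: 5 × 1.008 = 5.040
  O: 1 × 15.999 = 15.999
Sum: 7×12.011 + 1×18.998 + 5×1.008 + 1×15.999 = 124.114 → 124.11 g/mol.

124.11 g/mol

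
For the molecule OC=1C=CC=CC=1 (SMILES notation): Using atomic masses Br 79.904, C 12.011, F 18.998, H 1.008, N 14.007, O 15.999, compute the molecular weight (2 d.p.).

94.11 g/mol

First, the molecular formula is C6H6O (counting implicit H from valence).
  C: 6 × 12.011 = 72.066
  H: 6 × 1.008 = 6.048
  O: 1 × 15.999 = 15.999
Sum: 6×12.011 + 6×1.008 + 1×15.999 = 94.113 → 94.11 g/mol.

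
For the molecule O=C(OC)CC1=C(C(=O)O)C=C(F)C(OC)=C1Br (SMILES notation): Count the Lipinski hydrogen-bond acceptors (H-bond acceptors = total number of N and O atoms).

N atoms: 0; O atoms: 5.
Lipinski HBA = 0 + 5 = 5.

5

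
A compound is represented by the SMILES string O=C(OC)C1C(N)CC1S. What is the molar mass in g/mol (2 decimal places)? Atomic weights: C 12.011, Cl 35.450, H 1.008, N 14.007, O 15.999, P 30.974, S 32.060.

First, the molecular formula is C6H11NO2S (counting implicit H from valence).
  C: 6 × 12.011 = 72.066
  H: 11 × 1.008 = 11.088
  N: 1 × 14.007 = 14.007
  O: 2 × 15.999 = 31.998
  S: 1 × 32.060 = 32.060
Sum: 6×12.011 + 11×1.008 + 1×14.007 + 2×15.999 + 1×32.060 = 161.219 → 161.22 g/mol.

161.22 g/mol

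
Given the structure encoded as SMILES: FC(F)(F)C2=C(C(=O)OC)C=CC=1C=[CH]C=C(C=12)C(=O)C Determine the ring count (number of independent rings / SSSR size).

2

In SMILES, each pair of matching ring-closure digits denotes one ring-closing bond; the number of such bonds equals the number of independent rings.
Ring-closure bonds here: 2.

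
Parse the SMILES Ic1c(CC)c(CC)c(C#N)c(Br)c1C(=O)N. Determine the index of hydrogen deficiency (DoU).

Molecular formula: C12H12BrIN2O.
DoU = (2C + 2 + N − H − X) / 2, where X is the halogen count and O/S are ignored.
    = (2·12 + 2 + 2 − 12 − 2) / 2 = 14 / 2 = 7.

7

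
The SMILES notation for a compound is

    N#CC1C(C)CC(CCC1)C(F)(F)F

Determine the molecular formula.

Walk through each heavy atom and fill implicit hydrogens from standard valence (C 4, N 3, O 2, S 2, halogen 1):
  atom 1: N, bond orders sum to 3 (valence 3) → 0 H
  atom 2: C, bond orders sum to 4 (valence 4) → 0 H
  atom 3: C, bond orders sum to 3 (valence 4) → 1 H
  atom 4: C, bond orders sum to 3 (valence 4) → 1 H
  atom 5: C, bond orders sum to 1 (valence 4) → 3 H
  atom 6: C, bond orders sum to 2 (valence 4) → 2 H
  atom 7: C, bond orders sum to 3 (valence 4) → 1 H
  atom 8: C, bond orders sum to 2 (valence 4) → 2 H
  atom 9: C, bond orders sum to 2 (valence 4) → 2 H
  atom 10: C, bond orders sum to 2 (valence 4) → 2 H
  atom 11: C, bond orders sum to 4 (valence 4) → 0 H
  atom 12: F (halogen, monovalent) → 0 H
  atom 13: F (halogen, monovalent) → 0 H
  atom 14: F (halogen, monovalent) → 0 H
Totals → C:10, H:14, F:3, N:1.

C10H14F3N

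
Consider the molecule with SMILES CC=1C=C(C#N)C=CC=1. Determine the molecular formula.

C8H7N

Walk through each heavy atom and fill implicit hydrogens from standard valence (C 4, N 3, O 2, S 2, halogen 1):
  atom 1: C, bond orders sum to 1 (valence 4) → 3 H
  atom 2: C, bond orders sum to 4 (valence 4) → 0 H
  atom 3: C, bond orders sum to 3 (valence 4) → 1 H
  atom 4: C, bond orders sum to 4 (valence 4) → 0 H
  atom 5: C, bond orders sum to 4 (valence 4) → 0 H
  atom 6: N, bond orders sum to 3 (valence 3) → 0 H
  atom 7: C, bond orders sum to 3 (valence 4) → 1 H
  atom 8: C, bond orders sum to 3 (valence 4) → 1 H
  atom 9: C, bond orders sum to 3 (valence 4) → 1 H
Totals → C:8, H:7, N:1.
In Hill order: C8H7N.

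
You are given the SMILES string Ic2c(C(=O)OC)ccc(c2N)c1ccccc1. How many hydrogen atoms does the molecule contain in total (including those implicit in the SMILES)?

Walk through each heavy atom and fill implicit hydrogens from standard valence (C 4, N 3, O 2, S 2, halogen 1); for lowercase aromatic atoms, an aromatic c carries 1 H when it has two neighbours and 0 H with three, and aromatic n carries 0 H:
  atom 1: I (halogen, monovalent) → 0 H
  atom 2: aromatic c, 3 neighbours → 0 H
  atom 3: aromatic c, 3 neighbours → 0 H
  atom 4: C, bond orders sum to 4 (valence 4) → 0 H
  atom 5: O, bond orders sum to 2 (valence 2) → 0 H
  atom 6: O, bond orders sum to 2 (valence 2) → 0 H
  atom 7: C, bond orders sum to 1 (valence 4) → 3 H
  atom 8: aromatic c, 2 neighbours → 1 H
  atom 9: aromatic c, 2 neighbours → 1 H
  atom 10: aromatic c, 3 neighbours → 0 H
  atom 11: aromatic c, 3 neighbours → 0 H
  atom 12: N, bond orders sum to 1 (valence 3) → 2 H
  atom 13: aromatic c, 3 neighbours → 0 H
  atom 14: aromatic c, 2 neighbours → 1 H
  atom 15: aromatic c, 2 neighbours → 1 H
  atom 16: aromatic c, 2 neighbours → 1 H
  atom 17: aromatic c, 2 neighbours → 1 H
  atom 18: aromatic c, 2 neighbours → 1 H
Total hydrogens: 12.

12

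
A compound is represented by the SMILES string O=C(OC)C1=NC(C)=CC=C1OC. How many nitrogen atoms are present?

1

Scan the SMILES for N atoms (remember two-letter symbols like Cl and Br are single atoms).
Nitrogen count: 1.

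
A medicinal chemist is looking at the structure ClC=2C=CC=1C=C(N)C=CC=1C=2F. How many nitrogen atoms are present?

1

Scan the SMILES for N atoms (remember two-letter symbols like Cl and Br are single atoms).
Nitrogen count: 1.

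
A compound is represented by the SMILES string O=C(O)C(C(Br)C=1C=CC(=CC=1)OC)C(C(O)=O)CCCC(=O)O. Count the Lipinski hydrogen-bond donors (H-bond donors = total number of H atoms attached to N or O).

3

Donors: find every N or O and count the H atoms it carries.
  atom 1 (O): bond orders sum to 2 → 0 H
  atom 3 (O): bond orders sum to 1 → 1 H
  atom 13 (O): bond orders sum to 2 → 0 H
  atom 17 (O): bond orders sum to 1 → 1 H
  atom 18 (O): bond orders sum to 2 → 0 H
  atom 23 (O): bond orders sum to 2 → 0 H
  atom 24 (O): bond orders sum to 1 → 1 H
Lipinski HBD = 3.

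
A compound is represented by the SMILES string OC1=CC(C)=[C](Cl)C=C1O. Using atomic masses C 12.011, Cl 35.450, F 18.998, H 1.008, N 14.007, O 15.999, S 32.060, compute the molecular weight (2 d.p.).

158.58 g/mol

First, the molecular formula is C7H7ClO2 (counting implicit H from valence).
  C: 7 × 12.011 = 84.077
  Cl: 1 × 35.450 = 35.450
  H: 7 × 1.008 = 7.056
  O: 2 × 15.999 = 31.998
Sum: 7×12.011 + 1×35.450 + 7×1.008 + 2×15.999 = 158.581 → 158.58 g/mol.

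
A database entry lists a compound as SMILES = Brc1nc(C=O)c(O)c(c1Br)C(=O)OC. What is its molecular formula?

Walk through each heavy atom and fill implicit hydrogens from standard valence (C 4, N 3, O 2, S 2, halogen 1); for lowercase aromatic atoms, an aromatic c carries 1 H when it has two neighbours and 0 H with three, and aromatic n carries 0 H:
  atom 1: Br (halogen, monovalent) → 0 H
  atom 2: aromatic c, 3 neighbours → 0 H
  atom 3: aromatic n, 2 neighbours → 0 H
  atom 4: aromatic c, 3 neighbours → 0 H
  atom 5: C, bond orders sum to 3 (valence 4) → 1 H
  atom 6: O, bond orders sum to 2 (valence 2) → 0 H
  atom 7: aromatic c, 3 neighbours → 0 H
  atom 8: O, bond orders sum to 1 (valence 2) → 1 H
  atom 9: aromatic c, 3 neighbours → 0 H
  atom 10: aromatic c, 3 neighbours → 0 H
  atom 11: Br (halogen, monovalent) → 0 H
  atom 12: C, bond orders sum to 4 (valence 4) → 0 H
  atom 13: O, bond orders sum to 2 (valence 2) → 0 H
  atom 14: O, bond orders sum to 2 (valence 2) → 0 H
  atom 15: C, bond orders sum to 1 (valence 4) → 3 H
Totals → C:8, H:5, Br:2, N:1, O:4.
In Hill order: C8H5Br2NO4.

C8H5Br2NO4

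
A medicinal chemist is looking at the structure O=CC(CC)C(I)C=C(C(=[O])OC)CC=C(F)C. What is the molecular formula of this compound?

Walk through each heavy atom and fill implicit hydrogens from standard valence (C 4, N 3, O 2, S 2, halogen 1):
  atom 1: O, bond orders sum to 2 (valence 2) → 0 H
  atom 2: C, bond orders sum to 3 (valence 4) → 1 H
  atom 3: C, bond orders sum to 3 (valence 4) → 1 H
  atom 4: C, bond orders sum to 2 (valence 4) → 2 H
  atom 5: C, bond orders sum to 1 (valence 4) → 3 H
  atom 6: C, bond orders sum to 3 (valence 4) → 1 H
  atom 7: I (halogen, monovalent) → 0 H
  atom 8: C, bond orders sum to 3 (valence 4) → 1 H
  atom 9: C, bond orders sum to 4 (valence 4) → 0 H
  atom 10: C, bond orders sum to 4 (valence 4) → 0 H
  atom 11: O with explicit H count 0
  atom 12: O, bond orders sum to 2 (valence 2) → 0 H
  atom 13: C, bond orders sum to 1 (valence 4) → 3 H
  atom 14: C, bond orders sum to 2 (valence 4) → 2 H
  atom 15: C, bond orders sum to 3 (valence 4) → 1 H
  atom 16: C, bond orders sum to 4 (valence 4) → 0 H
  atom 17: F (halogen, monovalent) → 0 H
  atom 18: C, bond orders sum to 1 (valence 4) → 3 H
Totals → C:13, H:18, F:1, I:1, O:3.
In Hill order: C13H18FIO3.

C13H18FIO3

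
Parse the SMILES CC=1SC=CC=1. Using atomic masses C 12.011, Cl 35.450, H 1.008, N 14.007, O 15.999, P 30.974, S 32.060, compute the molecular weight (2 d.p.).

98.16 g/mol

First, the molecular formula is C5H6S (counting implicit H from valence).
  C: 5 × 12.011 = 60.055
  H: 6 × 1.008 = 6.048
  S: 1 × 32.060 = 32.060
Sum: 5×12.011 + 6×1.008 + 1×32.060 = 98.163 → 98.16 g/mol.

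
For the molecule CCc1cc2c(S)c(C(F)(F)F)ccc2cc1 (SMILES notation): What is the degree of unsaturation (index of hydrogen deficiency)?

7

Molecular formula: C13H11F3S.
DoU = (2C + 2 + N − H − X) / 2, where X is the halogen count and O/S are ignored.
    = (2·13 + 2 + 0 − 11 − 3) / 2 = 14 / 2 = 7.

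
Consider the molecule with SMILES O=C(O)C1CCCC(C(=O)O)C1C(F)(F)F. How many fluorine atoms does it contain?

Scan the SMILES for F atoms (remember two-letter symbols like Cl and Br are single atoms).
Fluorine count: 3.

3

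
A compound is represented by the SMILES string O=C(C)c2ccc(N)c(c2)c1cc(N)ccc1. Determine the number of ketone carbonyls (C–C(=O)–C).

1

The ketone motif appears at heavy-atom position 2 in the SMILES.
Other groups present: 2 primary amine.
Ketone count: 1.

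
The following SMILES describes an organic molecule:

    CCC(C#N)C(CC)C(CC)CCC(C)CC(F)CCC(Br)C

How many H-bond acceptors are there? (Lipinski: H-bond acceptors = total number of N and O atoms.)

1

N atoms: 1; O atoms: 0.
Lipinski HBA = 1 + 0 = 1.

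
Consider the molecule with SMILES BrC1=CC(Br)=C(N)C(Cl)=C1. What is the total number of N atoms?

1

Scan the SMILES for N atoms (remember two-letter symbols like Cl and Br are single atoms).
Nitrogen count: 1.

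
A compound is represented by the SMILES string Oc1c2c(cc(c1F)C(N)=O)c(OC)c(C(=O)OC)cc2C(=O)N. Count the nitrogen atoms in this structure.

2

Scan the SMILES for N atoms (remember two-letter symbols like Cl and Br are single atoms).
Nitrogen count: 2.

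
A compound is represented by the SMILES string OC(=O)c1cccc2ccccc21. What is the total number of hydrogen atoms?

Walk through each heavy atom and fill implicit hydrogens from standard valence (C 4, N 3, O 2, S 2, halogen 1); for lowercase aromatic atoms, an aromatic c carries 1 H when it has two neighbours and 0 H with three, and aromatic n carries 0 H:
  atom 1: O, bond orders sum to 1 (valence 2) → 1 H
  atom 2: C, bond orders sum to 4 (valence 4) → 0 H
  atom 3: O, bond orders sum to 2 (valence 2) → 0 H
  atom 4: aromatic c, 3 neighbours → 0 H
  atom 5: aromatic c, 2 neighbours → 1 H
  atom 6: aromatic c, 2 neighbours → 1 H
  atom 7: aromatic c, 2 neighbours → 1 H
  atom 8: aromatic c, 3 neighbours → 0 H
  atom 9: aromatic c, 2 neighbours → 1 H
  atom 10: aromatic c, 2 neighbours → 1 H
  atom 11: aromatic c, 2 neighbours → 1 H
  atom 12: aromatic c, 2 neighbours → 1 H
  atom 13: aromatic c, 3 neighbours → 0 H
Total hydrogens: 8.

8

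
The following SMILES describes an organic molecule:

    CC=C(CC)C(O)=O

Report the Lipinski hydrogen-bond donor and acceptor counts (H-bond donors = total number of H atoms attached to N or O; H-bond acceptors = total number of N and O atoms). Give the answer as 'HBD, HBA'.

1, 2

Donors: find every N or O and count the H atoms it carries.
  atom 7 (O): bond orders sum to 1 → 1 H
  atom 8 (O): bond orders sum to 2 → 0 H
Lipinski HBD = 1.
Acceptors: N atoms = 0, O atoms = 2 → HBA = 2.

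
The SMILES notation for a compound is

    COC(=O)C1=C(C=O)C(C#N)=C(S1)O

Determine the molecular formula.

C8H5NO4S

Walk through each heavy atom and fill implicit hydrogens from standard valence (C 4, N 3, O 2, S 2, halogen 1):
  atom 1: C, bond orders sum to 1 (valence 4) → 3 H
  atom 2: O, bond orders sum to 2 (valence 2) → 0 H
  atom 3: C, bond orders sum to 4 (valence 4) → 0 H
  atom 4: O, bond orders sum to 2 (valence 2) → 0 H
  atom 5: C, bond orders sum to 4 (valence 4) → 0 H
  atom 6: C, bond orders sum to 4 (valence 4) → 0 H
  atom 7: C, bond orders sum to 3 (valence 4) → 1 H
  atom 8: O, bond orders sum to 2 (valence 2) → 0 H
  atom 9: C, bond orders sum to 4 (valence 4) → 0 H
  atom 10: C, bond orders sum to 4 (valence 4) → 0 H
  atom 11: N, bond orders sum to 3 (valence 3) → 0 H
  atom 12: C, bond orders sum to 4 (valence 4) → 0 H
  atom 13: S, bond orders sum to 2 (valence 2) → 0 H
  atom 14: O, bond orders sum to 1 (valence 2) → 1 H
Totals → C:8, H:5, N:1, O:4, S:1.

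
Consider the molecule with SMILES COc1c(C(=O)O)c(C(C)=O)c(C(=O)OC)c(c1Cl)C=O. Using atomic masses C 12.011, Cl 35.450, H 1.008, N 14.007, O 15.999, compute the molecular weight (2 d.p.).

First, the molecular formula is C13H11ClO7 (counting implicit H from valence).
  C: 13 × 12.011 = 156.143
  Cl: 1 × 35.450 = 35.450
  H: 11 × 1.008 = 11.088
  O: 7 × 15.999 = 111.993
Sum: 13×12.011 + 1×35.450 + 11×1.008 + 7×15.999 = 314.674 → 314.67 g/mol.

314.67 g/mol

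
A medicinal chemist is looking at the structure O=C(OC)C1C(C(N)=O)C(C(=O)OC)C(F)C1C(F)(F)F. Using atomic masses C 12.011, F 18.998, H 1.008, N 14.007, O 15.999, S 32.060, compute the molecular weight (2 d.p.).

315.22 g/mol

First, the molecular formula is C11H13F4NO5 (counting implicit H from valence).
  C: 11 × 12.011 = 132.121
  F: 4 × 18.998 = 75.992
  H: 13 × 1.008 = 13.104
  N: 1 × 14.007 = 14.007
  O: 5 × 15.999 = 79.995
Sum: 11×12.011 + 4×18.998 + 13×1.008 + 1×14.007 + 5×15.999 = 315.219 → 315.22 g/mol.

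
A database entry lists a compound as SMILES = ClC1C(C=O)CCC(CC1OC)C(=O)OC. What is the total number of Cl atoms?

1

Scan the SMILES for Cl atoms (remember two-letter symbols like Cl and Br are single atoms).
Chlorine count: 1.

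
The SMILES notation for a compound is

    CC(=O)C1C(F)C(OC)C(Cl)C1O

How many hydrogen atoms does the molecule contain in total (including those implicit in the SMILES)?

Walk through each heavy atom and fill implicit hydrogens from standard valence (C 4, N 3, O 2, S 2, halogen 1):
  atom 1: C, bond orders sum to 1 (valence 4) → 3 H
  atom 2: C, bond orders sum to 4 (valence 4) → 0 H
  atom 3: O, bond orders sum to 2 (valence 2) → 0 H
  atom 4: C, bond orders sum to 3 (valence 4) → 1 H
  atom 5: C, bond orders sum to 3 (valence 4) → 1 H
  atom 6: F (halogen, monovalent) → 0 H
  atom 7: C, bond orders sum to 3 (valence 4) → 1 H
  atom 8: O, bond orders sum to 2 (valence 2) → 0 H
  atom 9: C, bond orders sum to 1 (valence 4) → 3 H
  atom 10: C, bond orders sum to 3 (valence 4) → 1 H
  atom 11: Cl (halogen, monovalent) → 0 H
  atom 12: C, bond orders sum to 3 (valence 4) → 1 H
  atom 13: O, bond orders sum to 1 (valence 2) → 1 H
Total hydrogens: 12.

12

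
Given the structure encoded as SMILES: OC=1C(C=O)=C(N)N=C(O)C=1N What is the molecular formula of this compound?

C6H7N3O3

Walk through each heavy atom and fill implicit hydrogens from standard valence (C 4, N 3, O 2, S 2, halogen 1):
  atom 1: O, bond orders sum to 1 (valence 2) → 1 H
  atom 2: C, bond orders sum to 4 (valence 4) → 0 H
  atom 3: C, bond orders sum to 4 (valence 4) → 0 H
  atom 4: C, bond orders sum to 3 (valence 4) → 1 H
  atom 5: O, bond orders sum to 2 (valence 2) → 0 H
  atom 6: C, bond orders sum to 4 (valence 4) → 0 H
  atom 7: N, bond orders sum to 1 (valence 3) → 2 H
  atom 8: N, bond orders sum to 3 (valence 3) → 0 H
  atom 9: C, bond orders sum to 4 (valence 4) → 0 H
  atom 10: O, bond orders sum to 1 (valence 2) → 1 H
  atom 11: C, bond orders sum to 4 (valence 4) → 0 H
  atom 12: N, bond orders sum to 1 (valence 3) → 2 H
Totals → C:6, H:7, N:3, O:3.
In Hill order: C6H7N3O3.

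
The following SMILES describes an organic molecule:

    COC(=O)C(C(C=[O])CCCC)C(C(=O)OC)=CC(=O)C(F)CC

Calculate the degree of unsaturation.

Degree of unsaturation = (number of rings) + (number of π bonds).
Ring closures in the SMILES: 0.
π bonds: 5 double bonds (each 1 DoU) → 5 DoU from unsaturation.
Total DoU = 0 + 5 = 5.

5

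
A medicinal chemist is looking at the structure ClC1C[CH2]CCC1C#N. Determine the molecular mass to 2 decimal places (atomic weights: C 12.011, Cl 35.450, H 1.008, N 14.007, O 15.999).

143.61 g/mol

First, the molecular formula is C7H10ClN (counting implicit H from valence).
  C: 7 × 12.011 = 84.077
  Cl: 1 × 35.450 = 35.450
  H: 10 × 1.008 = 10.080
  N: 1 × 14.007 = 14.007
Sum: 7×12.011 + 1×35.450 + 10×1.008 + 1×14.007 = 143.614 → 143.61 g/mol.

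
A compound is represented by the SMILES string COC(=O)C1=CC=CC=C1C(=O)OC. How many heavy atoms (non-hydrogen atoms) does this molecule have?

14

Every atom symbol written in the SMILES (organic subset) is one heavy atom; implicit H are not written.
Heavy atoms by element → C:10, O:4.
Total: 14.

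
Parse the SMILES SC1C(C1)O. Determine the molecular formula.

C3H6OS

Walk through each heavy atom and fill implicit hydrogens from standard valence (C 4, N 3, O 2, S 2, halogen 1):
  atom 1: S, bond orders sum to 1 (valence 2) → 1 H
  atom 2: C, bond orders sum to 3 (valence 4) → 1 H
  atom 3: C, bond orders sum to 3 (valence 4) → 1 H
  atom 4: C, bond orders sum to 2 (valence 4) → 2 H
  atom 5: O, bond orders sum to 1 (valence 2) → 1 H
Totals → C:3, H:6, O:1, S:1.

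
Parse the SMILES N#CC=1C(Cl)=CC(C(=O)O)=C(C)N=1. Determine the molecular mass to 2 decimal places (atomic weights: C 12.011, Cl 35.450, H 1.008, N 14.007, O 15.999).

196.59 g/mol

First, the molecular formula is C8H5ClN2O2 (counting implicit H from valence).
  C: 8 × 12.011 = 96.088
  Cl: 1 × 35.450 = 35.450
  H: 5 × 1.008 = 5.040
  N: 2 × 14.007 = 28.014
  O: 2 × 15.999 = 31.998
Sum: 8×12.011 + 1×35.450 + 5×1.008 + 2×14.007 + 2×15.999 = 196.590 → 196.59 g/mol.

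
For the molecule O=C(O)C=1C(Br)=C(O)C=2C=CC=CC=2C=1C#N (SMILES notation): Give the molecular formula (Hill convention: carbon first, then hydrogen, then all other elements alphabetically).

C12H6BrNO3

Walk through each heavy atom and fill implicit hydrogens from standard valence (C 4, N 3, O 2, S 2, halogen 1):
  atom 1: O, bond orders sum to 2 (valence 2) → 0 H
  atom 2: C, bond orders sum to 4 (valence 4) → 0 H
  atom 3: O, bond orders sum to 1 (valence 2) → 1 H
  atom 4: C, bond orders sum to 4 (valence 4) → 0 H
  atom 5: C, bond orders sum to 4 (valence 4) → 0 H
  atom 6: Br (halogen, monovalent) → 0 H
  atom 7: C, bond orders sum to 4 (valence 4) → 0 H
  atom 8: O, bond orders sum to 1 (valence 2) → 1 H
  atom 9: C, bond orders sum to 4 (valence 4) → 0 H
  atom 10: C, bond orders sum to 3 (valence 4) → 1 H
  atom 11: C, bond orders sum to 3 (valence 4) → 1 H
  atom 12: C, bond orders sum to 3 (valence 4) → 1 H
  atom 13: C, bond orders sum to 3 (valence 4) → 1 H
  atom 14: C, bond orders sum to 4 (valence 4) → 0 H
  atom 15: C, bond orders sum to 4 (valence 4) → 0 H
  atom 16: C, bond orders sum to 4 (valence 4) → 0 H
  atom 17: N, bond orders sum to 3 (valence 3) → 0 H
Totals → C:12, H:6, Br:1, N:1, O:3.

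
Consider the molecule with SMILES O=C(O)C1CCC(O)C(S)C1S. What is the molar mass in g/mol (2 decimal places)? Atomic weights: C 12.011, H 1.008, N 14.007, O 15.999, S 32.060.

208.29 g/mol

First, the molecular formula is C7H12O3S2 (counting implicit H from valence).
  C: 7 × 12.011 = 84.077
  H: 12 × 1.008 = 12.096
  O: 3 × 15.999 = 47.997
  S: 2 × 32.060 = 64.120
Sum: 7×12.011 + 12×1.008 + 3×15.999 + 2×32.060 = 208.290 → 208.29 g/mol.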